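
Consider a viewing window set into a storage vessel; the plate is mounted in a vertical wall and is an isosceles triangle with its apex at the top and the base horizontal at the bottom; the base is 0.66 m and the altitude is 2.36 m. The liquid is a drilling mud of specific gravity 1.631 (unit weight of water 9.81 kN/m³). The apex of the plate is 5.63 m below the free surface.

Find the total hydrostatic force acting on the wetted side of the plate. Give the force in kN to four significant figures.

F ≈ 89.76 kN

γ = 1.631 × 9.81 = 16.00011 kN/m³.
With the apex up, the centroid sits 2h/3 = 2 × 2.36/3 = 1.57333 m below the apex, so the centroid depth is h_c = 5.63 + 1.57333 = 7.20333 m.
A = ½ × 0.66 × 2.36 = 0.7788 m².
Resultant F = γ·h_c·A = 16.00011 × 7.20333 × 0.7788 = 89.7599 kN.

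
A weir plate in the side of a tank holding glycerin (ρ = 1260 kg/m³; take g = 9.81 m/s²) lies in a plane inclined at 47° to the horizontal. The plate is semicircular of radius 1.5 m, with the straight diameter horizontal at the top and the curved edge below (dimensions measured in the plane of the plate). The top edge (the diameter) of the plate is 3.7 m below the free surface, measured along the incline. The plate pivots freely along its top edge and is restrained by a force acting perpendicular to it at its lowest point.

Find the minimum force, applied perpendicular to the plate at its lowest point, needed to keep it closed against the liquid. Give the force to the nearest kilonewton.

P ≈ 62 kN

γ = ρg = 1260 × 9.81 / 1000 = 12.3606 kN/m³.
Let θ = 47° be the plate's angle to the horizontal; measure y along the incline from where the plane meets the free surface. Vertical depth h = y·sinθ with sinθ = 0.731354.
The centroid of a semicircle lies 4r/(3π) = 0.63662 m from the diameter, here below the top edge, so y_c = 3.7 + 0.63662 = 4.33662 m and h_c = 4.33662 × 0.731354 = 3.1716 m.
A = πr²/2 = π × 1.5²/2 = 3.53429 m².
Resultant F = γ·h_c·A = 12.3606 × 3.1716 × 3.53429 = 138.554 kN.
I_c = (π/8 − 8/(9π))·r⁴ = 0.109757 × 1.5⁴ = 0.555645 m⁴.
Centre of pressure: y_p = y_c + I_c/(y_c·A) = 4.33662 + 0.555645/(4.33662 × 3.53429) = 4.33662 + 0.036253 = 4.37287 m along the plane.
The resultant acts 0.63662 + 0.036253 = 0.672873 m (along the plate) below the hinge at the top edge, so the moment about the hinge is M = F × 0.672873 = 138.554 × 0.672873 = 93.2292 kN·m.
A normal force at the bottom, 1.5 m from the hinge, must supply this moment: P = 93.2292/1.5 = 62.1528 kN.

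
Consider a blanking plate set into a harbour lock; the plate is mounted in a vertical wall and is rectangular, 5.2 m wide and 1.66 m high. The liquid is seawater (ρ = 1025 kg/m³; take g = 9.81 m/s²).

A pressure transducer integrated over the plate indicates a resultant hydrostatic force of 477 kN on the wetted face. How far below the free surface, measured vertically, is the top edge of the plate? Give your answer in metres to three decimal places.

γ = ρg = 1025 × 9.81 / 1000 = 10.05525 kN/m³.
A = 5.2 × 1.66 = 8.632 m².
From F = γ·h_c·A, the centroid depth is h_c = 477/(10.05525 × 8.632) = 5.49559 m.
The centroid lies 1.66/2 = 0.83 m below the top edge, so the top edge sits at h_top = 5.49559 − 0.83 = 4.66559 m below the surface.

d_top ≈ 4.666 m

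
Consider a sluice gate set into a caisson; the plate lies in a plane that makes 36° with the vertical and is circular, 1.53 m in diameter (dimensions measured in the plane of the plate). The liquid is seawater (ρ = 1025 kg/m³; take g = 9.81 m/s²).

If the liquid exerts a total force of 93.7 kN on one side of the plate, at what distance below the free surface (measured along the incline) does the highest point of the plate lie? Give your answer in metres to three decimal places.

y_top ≈ 5.500 m

γ = ρg = 1025 × 9.81 / 1000 = 10.05525 kN/m³.
A = π(0.765)² = 1.83854 m².
From F = γ·h_c·A, the centroid depth is h_c = 93.7/(10.05525 × 1.83854) = 5.06843 m.
The plate makes 36° with the vertical, i.e. θ = 90° − 36° = 54° to the horizontal. Measuring y along the incline from the free-surface line, vertical depth h = y·sinθ with sinθ = 0.809017.
Along the incline, y_c = h_c/sinθ = 5.06843/0.809017 = 6.26492 m.
The centroid is at the centre, 0.765 m below the top of the plate, so the highest point sits at y_top = 6.26492 − 0.765 = 5.49992 m along the incline.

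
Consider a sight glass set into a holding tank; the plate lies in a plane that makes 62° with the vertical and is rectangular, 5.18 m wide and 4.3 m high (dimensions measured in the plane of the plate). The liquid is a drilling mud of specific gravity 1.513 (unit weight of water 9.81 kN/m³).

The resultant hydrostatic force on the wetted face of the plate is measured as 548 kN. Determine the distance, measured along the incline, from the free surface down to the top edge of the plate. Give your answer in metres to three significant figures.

y_top ≈ 1.38 m

γ = 1.513 × 9.81 = 14.84253 kN/m³.
A = 5.18 × 4.3 = 22.274 m².
From F = γ·h_c·A, the centroid depth is h_c = 548/(14.84253 × 22.274) = 1.65758 m.
The plate makes 62° with the vertical, i.e. θ = 90° − 62° = 28° to the horizontal. Measuring y along the incline from the free-surface line, vertical depth h = y·sinθ with sinθ = 0.469472.
Along the incline, y_c = h_c/sinθ = 1.65758/0.469472 = 3.53073 m.
The centroid lies 4.3/2 = 2.15 m below the top edge, so the top edge sits at y_top = 3.53073 − 2.15 = 1.38073 m along the incline.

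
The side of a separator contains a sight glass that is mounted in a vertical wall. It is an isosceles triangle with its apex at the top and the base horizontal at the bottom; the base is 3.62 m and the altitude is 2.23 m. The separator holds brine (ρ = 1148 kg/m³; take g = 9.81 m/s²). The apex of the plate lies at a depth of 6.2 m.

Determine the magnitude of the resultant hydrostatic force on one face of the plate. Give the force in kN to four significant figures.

γ = ρg = 1148 × 9.81 / 1000 = 11.26188 kN/m³.
With the apex up, the centroid sits 2h/3 = 2 × 2.23/3 = 1.48667 m below the apex, so the centroid depth is h_c = 6.2 + 1.48667 = 7.68667 m.
A = ½ × 3.62 × 2.23 = 4.0363 m².
Resultant F = γ·h_c·A = 11.26188 × 7.68667 × 4.0363 = 349.408 kN.

F ≈ 349.4 kN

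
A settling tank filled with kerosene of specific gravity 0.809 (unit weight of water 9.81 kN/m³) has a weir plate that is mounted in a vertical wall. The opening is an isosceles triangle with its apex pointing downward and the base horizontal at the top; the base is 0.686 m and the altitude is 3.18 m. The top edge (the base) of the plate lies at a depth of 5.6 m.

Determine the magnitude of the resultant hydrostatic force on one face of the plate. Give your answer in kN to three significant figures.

γ = 0.809 × 9.81 = 7.93629 kN/m³.
With the apex down, the centroid sits h/3 = 3.18/3 = 1.06 m below the base (the top edge), so the centroid depth is h_c = 5.6 + 1.06 = 6.66 m.
A = ½ × 0.686 × 3.18 = 1.09074 m².
Resultant F = γ·h_c·A = 7.93629 × 6.66 × 1.09074 = 57.6518 kN.

F ≈ 57.7 kN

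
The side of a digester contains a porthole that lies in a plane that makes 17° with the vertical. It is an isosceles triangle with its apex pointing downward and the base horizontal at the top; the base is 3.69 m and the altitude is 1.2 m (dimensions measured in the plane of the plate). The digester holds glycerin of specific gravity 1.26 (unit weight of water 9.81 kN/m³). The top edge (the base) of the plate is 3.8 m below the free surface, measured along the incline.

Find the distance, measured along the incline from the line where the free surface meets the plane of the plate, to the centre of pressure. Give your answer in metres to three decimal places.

y_p = 4.219 m

γ = 1.26 × 9.81 = 12.3606 kN/m³.
The plate makes 17° with the vertical, i.e. θ = 90° − 17° = 73° to the horizontal. Measuring y along the incline from the free-surface line, vertical depth h = y·sinθ with sinθ = 0.956305.
With the apex down, the centroid sits h/3 = 1.2/3 = 0.4 m below the base (the top edge), so y_c = 3.8 + 0.4 = 4.2 m and h_c = 4.2 × 0.956305 = 4.01648 m.
A = ½ × 3.69 × 1.2 = 2.214 m².
Resultant F = γ·h_c·A = 12.3606 × 4.01648 × 2.214 = 109.916 kN.
I_c = b·h³/36 = 3.69 × 1.2³/36 = 0.17712 m⁴.
Centre of pressure: y_p = y_c + I_c/(y_c·A) = 4.2 + 0.17712/(4.2 × 2.214) = 4.2 + 0.0190476 = 4.21905 m along the plane.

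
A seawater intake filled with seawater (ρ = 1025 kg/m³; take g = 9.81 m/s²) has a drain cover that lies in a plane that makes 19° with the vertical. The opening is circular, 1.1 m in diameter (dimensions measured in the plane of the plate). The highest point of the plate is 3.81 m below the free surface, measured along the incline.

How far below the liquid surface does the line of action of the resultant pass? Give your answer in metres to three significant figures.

γ = ρg = 1025 × 9.81 / 1000 = 10.05525 kN/m³.
The plate makes 19° with the vertical, i.e. θ = 90° − 19° = 71° to the horizontal. Measuring y along the incline from the free-surface line, vertical depth h = y·sinθ with sinθ = 0.945519.
The centroid is at the centre, 0.55 m below the top of the plate, so y_c = 3.81 + 0.55 = 4.36 m and h_c = 4.36 × 0.945519 = 4.12246 m.
A = π(0.55)² = 0.950332 m².
Resultant F = γ·h_c·A = 10.05525 × 4.12246 × 0.950332 = 39.3935 kN.
I_c = πr⁴/4 = π × 0.55⁴/4 = 0.0718688 m⁴.
Centre of pressure: y_p = y_c + I_c/(y_c·A) = 4.36 + 0.0718688/(4.36 × 0.950332) = 4.36 + 0.0173452 = 4.37735 m along the plane.
Vertically, h_p = y_p·sinθ = 4.37735 × 0.945519 = 4.13887 m.

h_p = 4.14 m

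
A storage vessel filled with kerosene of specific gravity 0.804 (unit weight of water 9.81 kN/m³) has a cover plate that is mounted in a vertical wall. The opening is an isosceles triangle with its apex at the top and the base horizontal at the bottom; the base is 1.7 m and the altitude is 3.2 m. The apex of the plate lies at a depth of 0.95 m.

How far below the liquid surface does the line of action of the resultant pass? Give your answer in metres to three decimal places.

γ = 0.804 × 9.81 = 7.88724 kN/m³.
With the apex up, the centroid sits 2h/3 = 2 × 3.2/3 = 2.13333 m below the apex, so the centroid depth is h_c = 0.95 + 2.13333 = 3.08333 m.
A = ½ × 1.7 × 3.2 = 2.72 m².
Resultant F = γ·h_c·A = 7.88724 × 3.08333 × 2.72 = 66.1476 kN.
I_c = b·h³/36 = 1.7 × 3.2³/36 = 1.54738 m⁴.
Centre of pressure: y_p = y_c + I_c/(y_c·A) = 3.08333 + 1.54738/(3.08333 × 2.72) = 3.08333 + 0.184505 = 3.26784 m along the plane.

h_p = 3.268 m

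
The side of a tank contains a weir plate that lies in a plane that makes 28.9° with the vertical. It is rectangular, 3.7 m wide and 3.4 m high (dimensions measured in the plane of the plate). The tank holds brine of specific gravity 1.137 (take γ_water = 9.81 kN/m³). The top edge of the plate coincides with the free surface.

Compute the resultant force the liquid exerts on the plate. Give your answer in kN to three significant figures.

γ = 1.137 × 9.81 = 11.15397 kN/m³.
The plate makes 28.9° with the vertical, i.e. θ = 90° − 28.9° = 61.1° to the horizontal. Measuring y along the incline from the free-surface line, vertical depth h = y·sinθ with sinθ = 0.875465.
The centroid lies 3.4/2 = 1.7 m below the top edge, so y_c = 1.7 m and h_c = 1.7 × 0.875465 = 1.48829 m.
A = 3.7 × 3.4 = 12.58 m².
Resultant F = γ·h_c·A = 11.15397 × 1.48829 × 12.58 = 208.832 kN.

F ≈ 209 kN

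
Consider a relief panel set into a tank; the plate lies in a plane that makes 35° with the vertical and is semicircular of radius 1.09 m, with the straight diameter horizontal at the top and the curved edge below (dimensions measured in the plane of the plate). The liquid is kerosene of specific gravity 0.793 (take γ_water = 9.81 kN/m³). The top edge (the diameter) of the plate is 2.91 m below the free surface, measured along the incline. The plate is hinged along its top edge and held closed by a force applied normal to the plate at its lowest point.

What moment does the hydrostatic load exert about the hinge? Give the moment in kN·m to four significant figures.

M ≈ 19.54 kN·m

γ = 0.793 × 9.81 = 7.77933 kN/m³.
The plate makes 35° with the vertical, i.e. θ = 90° − 35° = 55° to the horizontal. Measuring y along the incline from the free-surface line, vertical depth h = y·sinθ with sinθ = 0.819152.
The centroid of a semicircle lies 4r/(3π) = 0.46261 m from the diameter, here below the top edge, so y_c = 2.91 + 0.46261 = 3.37261 m and h_c = 3.37261 × 0.819152 = 2.76268 m.
A = πr²/2 = π × 1.09²/2 = 1.86626 m².
Resultant F = γ·h_c·A = 7.77933 × 2.76268 × 1.86626 = 40.1093 kN.
I_c = (π/8 − 8/(9π))·r⁴ = 0.109757 × 1.09⁴ = 0.154931 m⁴.
Centre of pressure: y_p = y_c + I_c/(y_c·A) = 3.37261 + 0.154931/(3.37261 × 1.86626) = 3.37261 + 0.024615 = 3.39722 m along the plane.
The resultant acts 0.46261 + 0.024615 = 0.487225 m (along the plate) below the hinge at the top edge, so the moment about the hinge is M = F × 0.487225 = 40.1093 × 0.487225 = 19.5423 kN·m.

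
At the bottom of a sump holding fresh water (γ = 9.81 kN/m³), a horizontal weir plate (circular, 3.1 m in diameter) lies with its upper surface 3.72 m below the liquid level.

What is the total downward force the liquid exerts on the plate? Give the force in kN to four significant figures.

γ = 9.81 kN/m³.
The plate is horizontal, so pressure is uniform at p = γ·h = 9.81 × 3.72 = 36.4932 kN/m².
A = π(1.55)² = 7.54768 m².
F = p·A = 36.4932 × 7.54768 = 275.439 kN.

F ≈ 275.4 kN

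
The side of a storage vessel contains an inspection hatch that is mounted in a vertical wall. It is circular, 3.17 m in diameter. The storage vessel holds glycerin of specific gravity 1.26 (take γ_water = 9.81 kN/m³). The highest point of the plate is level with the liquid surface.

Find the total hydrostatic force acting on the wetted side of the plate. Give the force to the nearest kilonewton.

F ≈ 155 kN

γ = 1.26 × 9.81 = 12.3606 kN/m³.
The centroid is at the centre, 1.585 m below the top of the plate, so the centroid depth is h_c = 1.585 m.
A = π(1.585)² = 7.89239 m².
Resultant F = γ·h_c·A = 12.3606 × 1.585 × 7.89239 = 154.624 kN.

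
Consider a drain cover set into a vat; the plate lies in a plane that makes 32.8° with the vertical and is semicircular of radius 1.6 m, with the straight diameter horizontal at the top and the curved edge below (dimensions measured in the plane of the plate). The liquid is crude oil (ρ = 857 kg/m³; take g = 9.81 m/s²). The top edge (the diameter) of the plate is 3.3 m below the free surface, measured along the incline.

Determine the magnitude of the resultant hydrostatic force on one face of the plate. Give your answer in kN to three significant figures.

γ = ρg = 857 × 9.81 / 1000 = 8.40717 kN/m³.
The plate makes 32.8° with the vertical, i.e. θ = 90° − 32.8° = 57.2° to the horizontal. Measuring y along the incline from the free-surface line, vertical depth h = y·sinθ with sinθ = 0.840567.
The centroid of a semicircle lies 4r/(3π) = 0.679061 m from the diameter, here below the top edge, so y_c = 3.3 + 0.679061 = 3.97906 m and h_c = 3.97906 × 0.840567 = 3.34467 m.
A = πr²/2 = π × 1.6²/2 = 4.02124 m².
Resultant F = γ·h_c·A = 8.40717 × 3.34467 × 4.02124 = 113.074 kN.

F ≈ 113 kN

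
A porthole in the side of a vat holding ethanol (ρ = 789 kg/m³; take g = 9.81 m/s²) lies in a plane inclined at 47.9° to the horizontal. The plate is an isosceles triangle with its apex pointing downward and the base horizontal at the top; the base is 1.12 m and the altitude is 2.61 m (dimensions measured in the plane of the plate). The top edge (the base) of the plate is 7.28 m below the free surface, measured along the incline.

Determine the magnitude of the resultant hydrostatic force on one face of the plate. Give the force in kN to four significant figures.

γ = ρg = 789 × 9.81 / 1000 = 7.74009 kN/m³.
Let θ = 47.9° be the plate's angle to the horizontal; measure y along the incline from where the plane meets the free surface. Vertical depth h = y·sinθ with sinθ = 0.741976.
With the apex down, the centroid sits h/3 = 2.61/3 = 0.87 m below the base (the top edge), so y_c = 7.28 + 0.87 = 8.15 m and h_c = 8.15 × 0.741976 = 6.0471 m.
A = ½ × 1.12 × 2.61 = 1.4616 m².
Resultant F = γ·h_c·A = 7.74009 × 6.0471 × 1.4616 = 68.4103 kN.

F ≈ 68.41 kN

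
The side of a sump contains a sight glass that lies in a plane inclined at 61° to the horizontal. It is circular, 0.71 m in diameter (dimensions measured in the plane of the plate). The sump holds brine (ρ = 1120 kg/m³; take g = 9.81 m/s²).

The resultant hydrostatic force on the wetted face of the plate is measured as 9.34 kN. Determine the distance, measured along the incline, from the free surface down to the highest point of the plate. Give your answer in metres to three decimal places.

y_top ≈ 2.100 m

γ = ρg = 1120 × 9.81 / 1000 = 10.9872 kN/m³.
A = π(0.355)² = 0.395919 m².
From F = γ·h_c·A, the centroid depth is h_c = 9.34/(10.9872 × 0.395919) = 2.14711 m.
Let θ = 61° be the plate's angle to the horizontal; measure y along the incline from where the plane meets the free surface. Vertical depth h = y·sinθ with sinθ = 0.874620.
Along the incline, y_c = h_c/sinθ = 2.14711/0.874620 = 2.45491 m.
The centroid is at the centre, 0.355 m below the top of the plate, so the highest point sits at y_top = 2.45491 − 0.355 = 2.09991 m along the incline.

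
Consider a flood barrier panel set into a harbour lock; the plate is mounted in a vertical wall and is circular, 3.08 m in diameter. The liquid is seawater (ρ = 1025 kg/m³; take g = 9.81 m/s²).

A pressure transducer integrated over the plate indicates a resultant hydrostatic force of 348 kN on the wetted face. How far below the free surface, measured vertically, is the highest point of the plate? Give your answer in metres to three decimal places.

d_top ≈ 3.105 m

γ = ρg = 1025 × 9.81 / 1000 = 10.05525 kN/m³.
A = π(1.54)² = 7.4506 m².
From F = γ·h_c·A, the centroid depth is h_c = 348/(10.05525 × 7.4506) = 4.6451 m.
The centroid is at the centre, 1.54 m below the top of the plate, so the highest point sits at h_top = 4.6451 − 1.54 = 3.1051 m below the surface.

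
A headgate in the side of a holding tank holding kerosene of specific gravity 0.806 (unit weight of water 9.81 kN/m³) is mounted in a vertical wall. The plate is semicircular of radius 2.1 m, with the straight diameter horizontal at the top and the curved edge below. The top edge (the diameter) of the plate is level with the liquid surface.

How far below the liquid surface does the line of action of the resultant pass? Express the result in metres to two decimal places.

γ = 0.806 × 9.81 = 7.90686 kN/m³.
The centroid of a semicircle lies 4r/(3π) = 0.891268 m from the diameter, here below the top edge, so the centroid depth is h_c = 0.891268 m.
A = πr²/2 = π × 2.1²/2 = 6.92721 m².
Resultant F = γ·h_c·A = 7.90686 × 0.891268 × 6.92721 = 48.817 kN.
I_c = (π/8 − 8/(9π))·r⁴ = 0.109757 × 2.1⁴ = 2.13457 m⁴.
Centre of pressure: y_p = y_c + I_c/(y_c·A) = 0.891268 + 2.13457/(0.891268 × 6.92721) = 0.891268 + 0.345735 = 1.237 m along the plane.

h_p = 1.24 m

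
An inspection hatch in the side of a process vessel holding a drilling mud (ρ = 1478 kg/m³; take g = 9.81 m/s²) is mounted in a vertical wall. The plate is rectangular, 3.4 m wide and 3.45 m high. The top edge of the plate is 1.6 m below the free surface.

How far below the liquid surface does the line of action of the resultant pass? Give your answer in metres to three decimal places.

h_p = 3.623 m

γ = ρg = 1478 × 9.81 / 1000 = 14.49918 kN/m³.
The centroid lies 3.45/2 = 1.725 m below the top edge, so the centroid depth is h_c = 1.6 + 1.725 = 3.325 m.
A = 3.4 × 3.45 = 11.73 m².
Resultant F = γ·h_c·A = 14.49918 × 3.325 × 11.73 = 565.501 kN.
I_c = b·h³/12 = 3.4 × 3.45³/12 = 11.6347 m⁴.
Centre of pressure: y_p = y_c + I_c/(y_c·A) = 3.325 + 11.6347/(3.325 × 11.73) = 3.325 + 0.298308 = 3.62331 m along the plane.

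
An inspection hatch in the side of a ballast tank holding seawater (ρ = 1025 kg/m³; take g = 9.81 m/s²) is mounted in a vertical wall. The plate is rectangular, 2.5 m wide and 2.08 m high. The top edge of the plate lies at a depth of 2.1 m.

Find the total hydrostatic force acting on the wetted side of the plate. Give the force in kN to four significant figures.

γ = ρg = 1025 × 9.81 / 1000 = 10.05525 kN/m³.
The centroid lies 2.08/2 = 1.04 m below the top edge, so the centroid depth is h_c = 2.1 + 1.04 = 3.14 m.
A = 2.5 × 2.08 = 5.2 m².
Resultant F = γ·h_c·A = 10.05525 × 3.14 × 5.2 = 164.182 kN.

F ≈ 164.2 kN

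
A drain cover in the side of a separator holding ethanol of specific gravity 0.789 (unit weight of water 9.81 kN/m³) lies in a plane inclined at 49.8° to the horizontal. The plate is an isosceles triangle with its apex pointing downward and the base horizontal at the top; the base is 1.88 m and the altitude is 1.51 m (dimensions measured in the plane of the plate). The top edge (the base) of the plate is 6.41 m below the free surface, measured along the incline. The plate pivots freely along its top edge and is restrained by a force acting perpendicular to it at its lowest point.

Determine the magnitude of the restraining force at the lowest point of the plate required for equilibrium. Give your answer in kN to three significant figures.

γ = 0.789 × 9.81 = 7.74009 kN/m³.
Let θ = 49.8° be the plate's angle to the horizontal; measure y along the incline from where the plane meets the free surface. Vertical depth h = y·sinθ with sinθ = 0.763796.
With the apex down, the centroid sits h/3 = 1.51/3 = 0.503333 m below the base (the top edge), so y_c = 6.41 + 0.503333 = 6.91333 m and h_c = 6.91333 × 0.763796 = 5.28037 m.
A = ½ × 1.88 × 1.51 = 1.4194 m².
Resultant F = γ·h_c·A = 7.74009 × 5.28037 × 1.4194 = 58.0116 kN.
I_c = b·h³/36 = 1.88 × 1.51³/36 = 0.179799 m⁴.
Centre of pressure: y_p = y_c + I_c/(y_c·A) = 6.91333 + 0.179799/(6.91333 × 1.4194) = 6.91333 + 0.0183229 = 6.93165 m along the plane.
The resultant acts 0.503333 + 0.0183229 = 0.521656 m (along the plate) below the hinge at the top edge, so the moment about the hinge is M = F × 0.521656 = 58.0116 × 0.521656 = 30.2621 kN·m.
A normal force at the bottom, 1.51 m from the hinge, must supply this moment: P = 30.2621/1.51 = 20.0411 kN.

P ≈ 20.0 kN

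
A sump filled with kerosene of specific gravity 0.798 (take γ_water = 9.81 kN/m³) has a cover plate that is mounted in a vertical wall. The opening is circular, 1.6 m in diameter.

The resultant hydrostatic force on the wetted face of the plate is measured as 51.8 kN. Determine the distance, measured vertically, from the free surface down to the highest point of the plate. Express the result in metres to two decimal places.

d_top ≈ 2.49 m

γ = 0.798 × 9.81 = 7.82838 kN/m³.
A = π(0.8)² = 2.01062 m².
From F = γ·h_c·A, the centroid depth is h_c = 51.8/(7.82838 × 2.01062) = 3.291 m.
The centroid is at the centre, 0.8 m below the top of the plate, so the highest point sits at h_top = 3.291 − 0.8 = 2.491 m below the surface.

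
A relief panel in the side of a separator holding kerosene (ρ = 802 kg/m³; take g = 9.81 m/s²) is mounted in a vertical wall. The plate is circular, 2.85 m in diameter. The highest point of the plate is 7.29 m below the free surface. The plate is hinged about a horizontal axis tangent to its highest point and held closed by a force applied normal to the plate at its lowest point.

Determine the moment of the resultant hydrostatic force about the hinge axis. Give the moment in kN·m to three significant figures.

γ = ρg = 802 × 9.81 / 1000 = 7.86762 kN/m³.
The centroid is at the centre, 1.425 m below the top of the plate, so the centroid depth is h_c = 7.29 + 1.425 = 8.715 m.
A = π(1.425)² = 6.3794 m².
Resultant F = γ·h_c·A = 7.86762 × 8.715 × 6.3794 = 437.412 kN.
I_c = πr⁴/4 = π × 1.425⁴/4 = 3.23854 m⁴.
Centre of pressure: y_p = y_c + I_c/(y_c·A) = 8.715 + 3.23854/(8.715 × 6.3794) = 8.715 + 0.0582508 = 8.77325 m along the plane.
The resultant acts 1.425 + 0.0582508 = 1.48325 m (along the plate) below the hinge at the top edge, so the moment about the hinge is M = F × 1.48325 = 437.412 × 1.48325 = 648.791 kN·m.

M ≈ 649 kN·m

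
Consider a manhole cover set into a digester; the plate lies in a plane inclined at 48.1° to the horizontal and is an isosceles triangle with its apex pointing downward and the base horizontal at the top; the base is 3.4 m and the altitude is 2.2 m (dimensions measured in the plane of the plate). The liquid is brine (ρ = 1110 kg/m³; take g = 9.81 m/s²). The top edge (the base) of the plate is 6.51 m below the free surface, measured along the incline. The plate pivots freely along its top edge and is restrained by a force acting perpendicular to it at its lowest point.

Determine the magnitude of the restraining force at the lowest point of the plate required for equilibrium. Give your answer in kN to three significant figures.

P ≈ 76.9 kN

γ = ρg = 1110 × 9.81 / 1000 = 10.8891 kN/m³.
Let θ = 48.1° be the plate's angle to the horizontal; measure y along the incline from where the plane meets the free surface. Vertical depth h = y·sinθ with sinθ = 0.744312.
With the apex down, the centroid sits h/3 = 2.2/3 = 0.733333 m below the base (the top edge), so y_c = 6.51 + 0.733333 = 7.24333 m and h_c = 7.24333 × 0.744312 = 5.3913 m.
A = ½ × 3.4 × 2.2 = 3.74 m².
Resultant F = γ·h_c·A = 10.8891 × 5.3913 × 3.74 = 219.562 kN.
I_c = b·h³/36 = 3.4 × 2.2³/36 = 1.00564 m⁴.
Centre of pressure: y_p = y_c + I_c/(y_c·A) = 7.24333 + 1.00564/(7.24333 × 3.74) = 7.24333 + 0.0371221 = 7.28045 m along the plane.
The resultant acts 0.733333 + 0.0371221 = 0.770455 m (along the plate) below the hinge at the top edge, so the moment about the hinge is M = F × 0.770455 = 219.562 × 0.770455 = 169.163 kN·m.
A normal force at the bottom, 2.2 m from the hinge, must supply this moment: P = 169.163/2.2 = 76.8923 kN.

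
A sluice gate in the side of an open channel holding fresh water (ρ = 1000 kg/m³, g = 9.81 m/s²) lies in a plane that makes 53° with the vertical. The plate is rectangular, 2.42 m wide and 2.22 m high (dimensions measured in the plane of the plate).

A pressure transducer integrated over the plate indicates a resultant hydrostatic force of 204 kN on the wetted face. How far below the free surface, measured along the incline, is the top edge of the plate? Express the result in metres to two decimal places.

y_top ≈ 5.32 m

γ = ρg = 1000 × 9.81 = 9810 N/m³ = 9.81 kN/m³.
A = 2.42 × 2.22 = 5.3724 m².
From F = γ·h_c·A, the centroid depth is h_c = 204/(9.81 × 5.3724) = 3.87073 m.
The plate makes 53° with the vertical, i.e. θ = 90° − 53° = 37° to the horizontal. Measuring y along the incline from the free-surface line, vertical depth h = y·sinθ with sinθ = 0.601815.
Along the incline, y_c = h_c/sinθ = 3.87073/0.601815 = 6.43176 m.
The centroid lies 2.22/2 = 1.11 m below the top edge, so the top edge sits at y_top = 6.43176 − 1.11 = 5.32176 m along the incline.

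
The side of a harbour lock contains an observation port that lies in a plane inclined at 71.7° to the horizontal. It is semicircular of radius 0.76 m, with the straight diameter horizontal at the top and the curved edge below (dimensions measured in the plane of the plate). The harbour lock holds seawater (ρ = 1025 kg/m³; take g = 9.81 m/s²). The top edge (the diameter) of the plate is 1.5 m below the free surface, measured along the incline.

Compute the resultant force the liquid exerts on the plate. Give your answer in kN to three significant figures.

F ≈ 15.8 kN

γ = ρg = 1025 × 9.81 / 1000 = 10.05525 kN/m³.
Let θ = 71.7° be the plate's angle to the horizontal; measure y along the incline from where the plane meets the free surface. Vertical depth h = y·sinθ with sinθ = 0.949425.
The centroid of a semicircle lies 4r/(3π) = 0.322554 m from the diameter, here below the top edge, so y_c = 1.5 + 0.322554 = 1.82255 m and h_c = 1.82255 × 0.949425 = 1.73037 m.
A = πr²/2 = π × 0.76²/2 = 0.907292 m².
Resultant F = γ·h_c·A = 10.05525 × 1.73037 × 0.907292 = 15.7862 kN.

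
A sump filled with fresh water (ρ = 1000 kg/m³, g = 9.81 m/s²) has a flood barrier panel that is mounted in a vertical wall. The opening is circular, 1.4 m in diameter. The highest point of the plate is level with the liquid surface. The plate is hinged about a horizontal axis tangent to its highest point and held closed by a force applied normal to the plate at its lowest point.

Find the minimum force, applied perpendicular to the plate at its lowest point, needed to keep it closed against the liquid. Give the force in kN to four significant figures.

γ = ρg = 1000 × 9.81 = 9810 N/m³ = 9.81 kN/m³.
The centroid is at the centre, 0.7 m below the top of the plate, so the centroid depth is h_c = 0.7 m.
A = π(0.7)² = 1.53938 m².
Resultant F = γ·h_c·A = 9.81 × 0.7 × 1.53938 = 10.5709 kN.
I_c = πr⁴/4 = π × 0.7⁴/4 = 0.188574 m⁴.
Centre of pressure: y_p = y_c + I_c/(y_c·A) = 0.7 + 0.188574/(0.7 × 1.53938) = 0.7 + 0.175 = 0.875 m along the plane.
The resultant acts 0.7 + 0.175 = 0.875 m (along the plate) below the hinge at the top edge, so the moment about the hinge is M = F × 0.875 = 10.5709 × 0.875 = 9.24954 kN·m.
A normal force at the bottom, 1.4 m from the hinge, must supply this moment: P = 9.24954/1.4 = 6.60681 kN.

P ≈ 6.607 kN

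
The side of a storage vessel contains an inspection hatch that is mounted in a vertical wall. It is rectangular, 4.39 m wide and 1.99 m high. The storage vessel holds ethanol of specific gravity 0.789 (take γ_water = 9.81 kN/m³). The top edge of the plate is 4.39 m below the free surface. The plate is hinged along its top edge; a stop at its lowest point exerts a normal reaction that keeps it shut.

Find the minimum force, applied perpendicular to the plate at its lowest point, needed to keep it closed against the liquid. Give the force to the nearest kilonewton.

γ = 0.789 × 9.81 = 7.74009 kN/m³.
The centroid lies 1.99/2 = 0.995 m below the top edge, so the centroid depth is h_c = 4.39 + 0.995 = 5.385 m.
A = 4.39 × 1.99 = 8.7361 m².
Resultant F = γ·h_c·A = 7.74009 × 5.385 × 8.7361 = 364.124 kN.
I_c = b·h³/12 = 4.39 × 1.99³/12 = 2.88299 m⁴.
Centre of pressure: y_p = y_c + I_c/(y_c·A) = 5.385 + 2.88299/(5.385 × 8.7361) = 5.385 + 0.061283 = 5.44628 m along the plane.
The resultant acts 0.995 + 0.061283 = 1.05628 m (along the plate) below the hinge at the top edge, so the moment about the hinge is M = F × 1.05628 = 364.124 × 1.05628 = 384.617 kN·m.
A normal force at the bottom, 1.99 m from the hinge, must supply this moment: P = 384.617/1.99 = 193.275 kN.

P ≈ 193 kN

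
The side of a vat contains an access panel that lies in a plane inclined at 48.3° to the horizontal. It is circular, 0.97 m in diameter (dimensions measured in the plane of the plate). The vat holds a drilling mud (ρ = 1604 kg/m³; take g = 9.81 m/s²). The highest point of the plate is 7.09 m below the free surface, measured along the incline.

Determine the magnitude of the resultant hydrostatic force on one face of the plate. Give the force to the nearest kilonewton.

F ≈ 66 kN

γ = ρg = 1604 × 9.81 / 1000 = 15.73524 kN/m³.
Let θ = 48.3° be the plate's angle to the horizontal; measure y along the incline from where the plane meets the free surface. Vertical depth h = y·sinθ with sinθ = 0.746638.
The centroid is at the centre, 0.485 m below the top of the plate, so y_c = 7.09 + 0.485 = 7.575 m and h_c = 7.575 × 0.746638 = 5.65578 m.
A = π(0.485)² = 0.738981 m².
Resultant F = γ·h_c·A = 15.73524 × 5.65578 × 0.738981 = 65.7657 kN.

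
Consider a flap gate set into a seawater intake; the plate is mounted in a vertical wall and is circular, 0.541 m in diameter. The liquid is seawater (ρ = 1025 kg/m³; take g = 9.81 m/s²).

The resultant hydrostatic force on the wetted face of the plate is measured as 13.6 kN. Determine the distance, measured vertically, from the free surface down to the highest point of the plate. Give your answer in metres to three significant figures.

d_top ≈ 5.61 m

γ = ρg = 1025 × 9.81 / 1000 = 10.05525 kN/m³.
A = π(0.2705)² = 0.229871 m².
From F = γ·h_c·A, the centroid depth is h_c = 13.6/(10.05525 × 0.229871) = 5.88385 m.
The centroid is at the centre, 0.2705 m below the top of the plate, so the highest point sits at h_top = 5.88385 − 0.2705 = 5.61335 m below the surface.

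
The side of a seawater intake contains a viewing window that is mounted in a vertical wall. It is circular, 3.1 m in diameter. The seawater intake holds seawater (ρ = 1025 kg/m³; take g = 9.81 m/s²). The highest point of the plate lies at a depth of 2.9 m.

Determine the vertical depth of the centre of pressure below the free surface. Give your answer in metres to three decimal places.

h_p = 4.585 m

γ = ρg = 1025 × 9.81 / 1000 = 10.05525 kN/m³.
The centroid is at the centre, 1.55 m below the top of the plate, so the centroid depth is h_c = 2.9 + 1.55 = 4.45 m.
A = π(1.55)² = 7.54768 m².
Resultant F = γ·h_c·A = 10.05525 × 4.45 × 7.54768 = 337.727 kN.
I_c = πr⁴/4 = π × 1.55⁴/4 = 4.53332 m⁴.
Centre of pressure: y_p = y_c + I_c/(y_c·A) = 4.45 + 4.53332/(4.45 × 7.54768) = 4.45 + 0.134972 = 4.58497 m along the plane.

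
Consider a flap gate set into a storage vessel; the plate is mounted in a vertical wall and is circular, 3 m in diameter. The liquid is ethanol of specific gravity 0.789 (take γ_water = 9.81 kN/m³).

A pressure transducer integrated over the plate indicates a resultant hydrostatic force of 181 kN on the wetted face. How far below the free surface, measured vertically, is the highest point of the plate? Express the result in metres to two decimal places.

γ = 0.789 × 9.81 = 7.74009 kN/m³.
A = π(1.5)² = 7.06858 m².
From F = γ·h_c·A, the centroid depth is h_c = 181/(7.74009 × 7.06858) = 3.30827 m.
The centroid is at the centre, 1.5 m below the top of the plate, so the highest point sits at h_top = 3.30827 − 1.5 = 1.80827 m below the surface.

d_top ≈ 1.81 m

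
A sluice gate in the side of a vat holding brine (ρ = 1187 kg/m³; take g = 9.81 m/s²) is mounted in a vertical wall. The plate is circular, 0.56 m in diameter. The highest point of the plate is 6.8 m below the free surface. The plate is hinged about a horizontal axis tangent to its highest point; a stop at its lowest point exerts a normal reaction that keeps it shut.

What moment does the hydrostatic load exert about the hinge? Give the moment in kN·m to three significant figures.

M ≈ 5.74 kN·m

γ = ρg = 1187 × 9.81 / 1000 = 11.64447 kN/m³.
The centroid is at the centre, 0.28 m below the top of the plate, so the centroid depth is h_c = 6.8 + 0.28 = 7.08 m.
A = π(0.28)² = 0.246301 m².
Resultant F = γ·h_c·A = 11.64447 × 7.08 × 0.246301 = 20.3058 kN.
I_c = πr⁴/4 = π × 0.28⁴/4 = 0.0048275 m⁴.
Centre of pressure: y_p = y_c + I_c/(y_c·A) = 7.08 + 0.0048275/(7.08 × 0.246301) = 7.08 + 0.00276836 = 7.08277 m along the plane.
The resultant acts 0.28 + 0.00276836 = 0.282768 m (along the plate) below the hinge at the top edge, so the moment about the hinge is M = F × 0.282768 = 20.3058 × 0.282768 = 5.74183 kN·m.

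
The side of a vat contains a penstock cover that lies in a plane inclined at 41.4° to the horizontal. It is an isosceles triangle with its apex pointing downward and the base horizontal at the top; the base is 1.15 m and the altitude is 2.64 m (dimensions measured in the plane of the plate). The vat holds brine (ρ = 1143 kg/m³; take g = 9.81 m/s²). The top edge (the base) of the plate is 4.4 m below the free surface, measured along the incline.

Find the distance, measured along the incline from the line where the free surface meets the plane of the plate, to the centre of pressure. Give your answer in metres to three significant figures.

y_p = 5.35 m

γ = ρg = 1143 × 9.81 / 1000 = 11.21283 kN/m³.
Let θ = 41.4° be the plate's angle to the horizontal; measure y along the incline from where the plane meets the free surface. Vertical depth h = y·sinθ with sinθ = 0.661312.
With the apex down, the centroid sits h/3 = 2.64/3 = 0.88 m below the base (the top edge), so y_c = 4.4 + 0.88 = 5.28 m and h_c = 5.28 × 0.661312 = 3.49173 m.
A = ½ × 1.15 × 2.64 = 1.518 m².
Resultant F = γ·h_c·A = 11.21283 × 3.49173 × 1.518 = 59.433 kN.
I_c = b·h³/36 = 1.15 × 2.64³/36 = 0.58777 m⁴.
Centre of pressure: y_p = y_c + I_c/(y_c·A) = 5.28 + 0.58777/(5.28 × 1.518) = 5.28 + 0.0733334 = 5.35333 m along the plane.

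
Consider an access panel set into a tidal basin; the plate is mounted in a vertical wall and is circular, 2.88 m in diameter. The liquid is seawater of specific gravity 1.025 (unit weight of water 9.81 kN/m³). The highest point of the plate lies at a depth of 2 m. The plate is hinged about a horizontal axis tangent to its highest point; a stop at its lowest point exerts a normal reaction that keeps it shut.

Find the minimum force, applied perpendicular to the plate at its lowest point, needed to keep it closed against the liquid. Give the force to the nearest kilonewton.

γ = 1.025 × 9.81 = 10.05525 kN/m³.
The centroid is at the centre, 1.44 m below the top of the plate, so the centroid depth is h_c = 2 + 1.44 = 3.44 m.
A = π(1.44)² = 6.51441 m².
Resultant F = γ·h_c·A = 10.05525 × 3.44 × 6.51441 = 225.334 kN.
I_c = πr⁴/4 = π × 1.44⁴/4 = 3.37707 m⁴.
Centre of pressure: y_p = y_c + I_c/(y_c·A) = 3.44 + 3.37707/(3.44 × 6.51441) = 3.44 + 0.150698 = 3.5907 m along the plane.
The resultant acts 1.44 + 0.150698 = 1.5907 m (along the plate) below the hinge at the top edge, so the moment about the hinge is M = F × 1.5907 = 225.334 × 1.5907 = 358.439 kN·m.
A normal force at the bottom, 2.88 m from the hinge, must supply this moment: P = 358.439/2.88 = 124.458 kN.

P ≈ 124 kN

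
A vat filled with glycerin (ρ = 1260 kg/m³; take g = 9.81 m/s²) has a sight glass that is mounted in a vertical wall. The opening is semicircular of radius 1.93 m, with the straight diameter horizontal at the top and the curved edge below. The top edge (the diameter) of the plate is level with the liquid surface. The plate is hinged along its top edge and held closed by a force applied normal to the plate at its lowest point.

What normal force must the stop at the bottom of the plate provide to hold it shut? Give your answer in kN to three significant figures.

P ≈ 34.9 kN

γ = ρg = 1260 × 9.81 / 1000 = 12.3606 kN/m³.
The centroid of a semicircle lies 4r/(3π) = 0.819117 m from the diameter, here below the top edge, so the centroid depth is h_c = 0.819117 m.
A = πr²/2 = π × 1.93²/2 = 5.85106 m².
Resultant F = γ·h_c·A = 12.3606 × 0.819117 × 5.85106 = 59.2407 kN.
I_c = (π/8 − 8/(9π))·r⁴ = 0.109757 × 1.93⁴ = 1.52287 m⁴.
Centre of pressure: y_p = y_c + I_c/(y_c·A) = 0.819117 + 1.52287/(0.819117 × 5.85106) = 0.819117 + 0.317748 = 1.13687 m along the plane.
The resultant acts 0.819117 + 0.317748 = 1.13687 m (along the plate) below the hinge at the top edge, so the moment about the hinge is M = F × 1.13687 = 59.2407 × 1.13687 = 67.349 kN·m.
A normal force at the bottom, 1.93 m from the hinge, must supply this moment: P = 67.349/1.93 = 34.8959 kN.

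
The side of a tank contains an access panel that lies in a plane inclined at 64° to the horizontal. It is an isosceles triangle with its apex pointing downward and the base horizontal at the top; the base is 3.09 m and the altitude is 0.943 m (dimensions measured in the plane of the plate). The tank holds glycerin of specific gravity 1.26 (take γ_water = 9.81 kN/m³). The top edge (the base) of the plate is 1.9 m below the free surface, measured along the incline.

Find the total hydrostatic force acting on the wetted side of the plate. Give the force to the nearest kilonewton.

F ≈ 36 kN

γ = 1.26 × 9.81 = 12.3606 kN/m³.
Let θ = 64° be the plate's angle to the horizontal; measure y along the incline from where the plane meets the free surface. Vertical depth h = y·sinθ with sinθ = 0.898794.
With the apex down, the centroid sits h/3 = 0.943/3 = 0.314333 m below the base (the top edge), so y_c = 1.9 + 0.314333 = 2.21433 m and h_c = 2.21433 × 0.898794 = 1.99023 m.
A = ½ × 3.09 × 0.943 = 1.45693 m².
Resultant F = γ·h_c·A = 12.3606 × 1.99023 × 1.45693 = 35.8411 kN.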